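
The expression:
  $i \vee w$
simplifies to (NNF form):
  $i \vee w$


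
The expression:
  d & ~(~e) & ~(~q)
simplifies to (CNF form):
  d & e & q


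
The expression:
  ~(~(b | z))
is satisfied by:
  {b: True, z: True}
  {b: True, z: False}
  {z: True, b: False}


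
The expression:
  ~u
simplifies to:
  ~u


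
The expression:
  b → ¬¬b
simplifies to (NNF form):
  True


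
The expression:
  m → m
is always true.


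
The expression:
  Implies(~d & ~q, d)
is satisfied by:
  {d: True, q: True}
  {d: True, q: False}
  {q: True, d: False}


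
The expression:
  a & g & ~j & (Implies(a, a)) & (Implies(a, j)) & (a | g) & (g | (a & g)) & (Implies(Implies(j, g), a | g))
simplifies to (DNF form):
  False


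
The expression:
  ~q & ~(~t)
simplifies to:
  t & ~q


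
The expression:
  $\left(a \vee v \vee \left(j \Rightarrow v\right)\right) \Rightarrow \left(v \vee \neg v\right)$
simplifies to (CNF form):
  $\text{True}$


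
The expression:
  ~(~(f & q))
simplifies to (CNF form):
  f & q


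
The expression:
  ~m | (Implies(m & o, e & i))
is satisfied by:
  {e: True, i: True, o: False, m: False}
  {e: True, i: False, o: False, m: False}
  {i: True, e: False, o: False, m: False}
  {e: False, i: False, o: False, m: False}
  {e: True, m: True, i: True, o: False}
  {e: True, m: True, i: False, o: False}
  {m: True, i: True, e: False, o: False}
  {m: True, e: False, i: False, o: False}
  {e: True, o: True, i: True, m: False}
  {e: True, o: True, i: False, m: False}
  {o: True, i: True, e: False, m: False}
  {o: True, e: False, i: False, m: False}
  {e: True, m: True, o: True, i: True}


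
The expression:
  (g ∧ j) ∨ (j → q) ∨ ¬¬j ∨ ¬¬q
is always true.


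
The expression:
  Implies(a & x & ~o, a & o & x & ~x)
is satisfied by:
  {o: True, x: False, a: False}
  {x: False, a: False, o: False}
  {a: True, o: True, x: False}
  {a: True, x: False, o: False}
  {o: True, x: True, a: False}
  {x: True, o: False, a: False}
  {a: True, x: True, o: True}


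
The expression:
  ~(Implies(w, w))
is never true.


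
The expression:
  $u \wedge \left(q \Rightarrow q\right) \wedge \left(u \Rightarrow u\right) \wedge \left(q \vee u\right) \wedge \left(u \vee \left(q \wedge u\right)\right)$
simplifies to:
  $u$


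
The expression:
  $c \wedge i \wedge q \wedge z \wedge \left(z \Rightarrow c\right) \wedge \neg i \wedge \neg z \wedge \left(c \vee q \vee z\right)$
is never true.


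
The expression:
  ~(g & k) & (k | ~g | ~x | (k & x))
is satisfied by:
  {x: False, g: False, k: False}
  {k: True, x: False, g: False}
  {x: True, k: False, g: False}
  {k: True, x: True, g: False}
  {g: True, k: False, x: False}


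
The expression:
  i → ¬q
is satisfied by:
  {q: False, i: False}
  {i: True, q: False}
  {q: True, i: False}


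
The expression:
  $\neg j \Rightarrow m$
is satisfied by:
  {m: True, j: True}
  {m: True, j: False}
  {j: True, m: False}


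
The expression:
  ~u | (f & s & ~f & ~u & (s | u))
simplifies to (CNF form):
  ~u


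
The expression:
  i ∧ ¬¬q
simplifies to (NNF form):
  i ∧ q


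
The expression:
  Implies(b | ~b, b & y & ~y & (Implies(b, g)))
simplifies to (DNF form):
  False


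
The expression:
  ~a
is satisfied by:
  {a: False}


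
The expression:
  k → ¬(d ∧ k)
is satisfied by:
  {k: False, d: False}
  {d: True, k: False}
  {k: True, d: False}


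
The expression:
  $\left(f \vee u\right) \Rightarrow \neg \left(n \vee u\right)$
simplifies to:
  $\neg u \wedge \left(\neg f \vee \neg n\right)$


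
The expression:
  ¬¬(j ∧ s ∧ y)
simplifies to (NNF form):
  j ∧ s ∧ y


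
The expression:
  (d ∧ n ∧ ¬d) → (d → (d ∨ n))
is always true.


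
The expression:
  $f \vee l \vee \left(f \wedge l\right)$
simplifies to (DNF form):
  $f \vee l$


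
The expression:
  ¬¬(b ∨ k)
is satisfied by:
  {b: True, k: True}
  {b: True, k: False}
  {k: True, b: False}


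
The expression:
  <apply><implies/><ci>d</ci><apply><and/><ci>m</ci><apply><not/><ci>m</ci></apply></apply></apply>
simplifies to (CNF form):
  <apply><not/><ci>d</ci></apply>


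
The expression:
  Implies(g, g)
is always true.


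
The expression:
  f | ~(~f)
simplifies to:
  f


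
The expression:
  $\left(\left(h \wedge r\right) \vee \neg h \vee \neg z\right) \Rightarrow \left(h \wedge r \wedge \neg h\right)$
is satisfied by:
  {h: True, z: True, r: False}


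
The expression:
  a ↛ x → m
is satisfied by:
  {x: True, m: True, a: False}
  {x: True, m: False, a: False}
  {m: True, x: False, a: False}
  {x: False, m: False, a: False}
  {x: True, a: True, m: True}
  {x: True, a: True, m: False}
  {a: True, m: True, x: False}


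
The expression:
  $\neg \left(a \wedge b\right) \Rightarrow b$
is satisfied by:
  {b: True}


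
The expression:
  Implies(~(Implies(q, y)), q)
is always true.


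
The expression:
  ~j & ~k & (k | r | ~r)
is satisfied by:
  {j: False, k: False}


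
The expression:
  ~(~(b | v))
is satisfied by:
  {b: True, v: True}
  {b: True, v: False}
  {v: True, b: False}


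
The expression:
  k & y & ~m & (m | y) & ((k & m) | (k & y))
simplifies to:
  k & y & ~m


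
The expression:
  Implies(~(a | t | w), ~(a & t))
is always true.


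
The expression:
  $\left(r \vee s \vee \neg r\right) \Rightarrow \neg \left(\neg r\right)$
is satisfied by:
  {r: True}


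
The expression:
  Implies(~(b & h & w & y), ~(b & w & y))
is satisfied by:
  {h: True, w: False, y: False, b: False}
  {b: False, w: False, h: False, y: False}
  {b: True, h: True, w: False, y: False}
  {b: True, w: False, h: False, y: False}
  {y: True, h: True, b: False, w: False}
  {y: True, b: False, w: False, h: False}
  {y: True, b: True, h: True, w: False}
  {y: True, b: True, w: False, h: False}
  {h: True, w: True, y: False, b: False}
  {w: True, y: False, h: False, b: False}
  {b: True, w: True, h: True, y: False}
  {b: True, w: True, y: False, h: False}
  {h: True, w: True, y: True, b: False}
  {w: True, y: True, b: False, h: False}
  {b: True, w: True, y: True, h: True}


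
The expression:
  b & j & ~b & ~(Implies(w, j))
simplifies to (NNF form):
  False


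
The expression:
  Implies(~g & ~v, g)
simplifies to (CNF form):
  g | v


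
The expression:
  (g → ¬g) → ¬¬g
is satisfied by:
  {g: True}


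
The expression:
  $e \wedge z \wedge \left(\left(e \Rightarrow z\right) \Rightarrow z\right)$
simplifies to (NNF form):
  $e \wedge z$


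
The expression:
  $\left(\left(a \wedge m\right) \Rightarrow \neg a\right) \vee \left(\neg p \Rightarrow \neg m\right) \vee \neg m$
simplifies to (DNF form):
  $p \vee \neg a \vee \neg m$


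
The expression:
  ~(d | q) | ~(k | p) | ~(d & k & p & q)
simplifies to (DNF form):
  ~d | ~k | ~p | ~q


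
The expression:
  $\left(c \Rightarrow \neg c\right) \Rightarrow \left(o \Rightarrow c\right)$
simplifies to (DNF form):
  $c \vee \neg o$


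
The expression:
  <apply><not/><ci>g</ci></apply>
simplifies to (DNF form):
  <apply><not/><ci>g</ci></apply>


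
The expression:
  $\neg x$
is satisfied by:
  {x: False}


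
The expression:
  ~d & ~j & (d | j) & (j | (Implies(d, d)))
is never true.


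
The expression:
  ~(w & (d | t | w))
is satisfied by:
  {w: False}


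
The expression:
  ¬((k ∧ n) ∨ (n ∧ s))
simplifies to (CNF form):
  (¬k ∨ ¬n) ∧ (¬n ∨ ¬s)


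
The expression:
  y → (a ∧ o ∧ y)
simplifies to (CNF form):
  (a ∨ ¬y) ∧ (o ∨ ¬y)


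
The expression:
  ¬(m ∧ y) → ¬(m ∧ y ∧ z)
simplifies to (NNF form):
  True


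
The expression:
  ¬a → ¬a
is always true.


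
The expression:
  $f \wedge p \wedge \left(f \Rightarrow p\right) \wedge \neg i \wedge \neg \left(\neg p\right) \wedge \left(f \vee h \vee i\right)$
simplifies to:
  $f \wedge p \wedge \neg i$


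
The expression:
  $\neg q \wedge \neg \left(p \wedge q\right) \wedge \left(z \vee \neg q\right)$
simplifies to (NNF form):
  $\neg q$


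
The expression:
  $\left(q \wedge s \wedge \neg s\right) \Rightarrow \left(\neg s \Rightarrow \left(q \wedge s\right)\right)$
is always true.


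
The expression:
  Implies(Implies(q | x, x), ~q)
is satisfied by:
  {q: False, x: False}
  {x: True, q: False}
  {q: True, x: False}


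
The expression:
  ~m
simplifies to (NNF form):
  ~m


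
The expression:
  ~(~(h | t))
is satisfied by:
  {t: True, h: True}
  {t: True, h: False}
  {h: True, t: False}


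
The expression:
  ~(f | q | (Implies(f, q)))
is never true.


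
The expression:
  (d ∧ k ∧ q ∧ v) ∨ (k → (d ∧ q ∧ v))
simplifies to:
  (d ∧ q ∧ v) ∨ ¬k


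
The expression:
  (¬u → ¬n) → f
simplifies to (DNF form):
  f ∨ (n ∧ ¬u)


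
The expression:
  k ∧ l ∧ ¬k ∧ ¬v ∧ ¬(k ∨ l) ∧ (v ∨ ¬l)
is never true.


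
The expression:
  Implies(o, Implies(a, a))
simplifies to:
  True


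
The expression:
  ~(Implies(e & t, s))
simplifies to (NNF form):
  e & t & ~s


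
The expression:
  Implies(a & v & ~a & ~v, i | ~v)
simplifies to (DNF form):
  True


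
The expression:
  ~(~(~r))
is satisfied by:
  {r: False}


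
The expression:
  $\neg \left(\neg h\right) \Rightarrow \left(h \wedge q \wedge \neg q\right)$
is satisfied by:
  {h: False}


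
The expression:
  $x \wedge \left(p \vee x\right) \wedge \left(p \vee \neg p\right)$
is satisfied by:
  {x: True}


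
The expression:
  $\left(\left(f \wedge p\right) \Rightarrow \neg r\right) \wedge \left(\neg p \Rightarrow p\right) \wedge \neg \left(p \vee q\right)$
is never true.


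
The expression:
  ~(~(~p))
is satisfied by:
  {p: False}


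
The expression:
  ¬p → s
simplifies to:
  p ∨ s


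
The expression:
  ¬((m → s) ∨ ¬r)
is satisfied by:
  {m: True, r: True, s: False}


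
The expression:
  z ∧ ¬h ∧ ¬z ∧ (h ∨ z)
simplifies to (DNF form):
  False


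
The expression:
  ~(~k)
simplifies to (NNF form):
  k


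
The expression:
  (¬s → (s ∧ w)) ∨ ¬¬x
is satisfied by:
  {x: True, s: True}
  {x: True, s: False}
  {s: True, x: False}


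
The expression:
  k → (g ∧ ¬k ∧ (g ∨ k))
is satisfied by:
  {k: False}


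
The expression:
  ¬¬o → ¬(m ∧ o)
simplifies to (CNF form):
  ¬m ∨ ¬o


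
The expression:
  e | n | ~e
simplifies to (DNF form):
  True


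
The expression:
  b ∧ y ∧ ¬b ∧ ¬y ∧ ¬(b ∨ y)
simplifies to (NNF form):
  False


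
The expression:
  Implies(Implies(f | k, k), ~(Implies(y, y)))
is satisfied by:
  {f: True, k: False}


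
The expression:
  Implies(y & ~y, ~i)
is always true.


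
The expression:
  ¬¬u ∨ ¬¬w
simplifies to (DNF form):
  u ∨ w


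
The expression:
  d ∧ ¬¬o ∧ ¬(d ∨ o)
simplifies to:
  False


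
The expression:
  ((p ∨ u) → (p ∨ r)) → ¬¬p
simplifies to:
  p ∨ (u ∧ ¬r)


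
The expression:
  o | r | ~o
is always true.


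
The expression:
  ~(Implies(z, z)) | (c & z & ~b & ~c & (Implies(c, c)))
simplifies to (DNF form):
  False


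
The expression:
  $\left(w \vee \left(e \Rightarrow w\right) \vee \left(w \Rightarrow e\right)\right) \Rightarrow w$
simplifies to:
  $w$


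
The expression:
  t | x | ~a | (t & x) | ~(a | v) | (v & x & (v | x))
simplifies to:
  t | x | ~a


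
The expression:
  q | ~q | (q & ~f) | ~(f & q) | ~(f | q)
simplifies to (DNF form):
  True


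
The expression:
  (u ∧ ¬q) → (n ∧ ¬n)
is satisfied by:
  {q: True, u: False}
  {u: False, q: False}
  {u: True, q: True}


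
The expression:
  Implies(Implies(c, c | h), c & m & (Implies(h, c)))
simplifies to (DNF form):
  c & m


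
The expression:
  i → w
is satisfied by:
  {w: True, i: False}
  {i: False, w: False}
  {i: True, w: True}


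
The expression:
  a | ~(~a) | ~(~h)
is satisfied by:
  {a: True, h: True}
  {a: True, h: False}
  {h: True, a: False}


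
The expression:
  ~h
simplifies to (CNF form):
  ~h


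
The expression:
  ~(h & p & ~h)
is always true.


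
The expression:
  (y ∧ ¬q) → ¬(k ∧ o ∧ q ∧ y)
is always true.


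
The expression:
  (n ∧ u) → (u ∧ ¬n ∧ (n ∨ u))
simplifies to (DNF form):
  ¬n ∨ ¬u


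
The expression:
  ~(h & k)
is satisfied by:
  {h: False, k: False}
  {k: True, h: False}
  {h: True, k: False}


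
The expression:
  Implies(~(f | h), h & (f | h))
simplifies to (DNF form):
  f | h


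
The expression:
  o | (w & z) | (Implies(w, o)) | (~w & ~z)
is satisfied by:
  {o: True, z: True, w: False}
  {o: True, w: False, z: False}
  {z: True, w: False, o: False}
  {z: False, w: False, o: False}
  {o: True, z: True, w: True}
  {o: True, w: True, z: False}
  {z: True, w: True, o: False}


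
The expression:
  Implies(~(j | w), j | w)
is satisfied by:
  {w: True, j: True}
  {w: True, j: False}
  {j: True, w: False}


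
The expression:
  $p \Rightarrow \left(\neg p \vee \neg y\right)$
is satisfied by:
  {p: False, y: False}
  {y: True, p: False}
  {p: True, y: False}


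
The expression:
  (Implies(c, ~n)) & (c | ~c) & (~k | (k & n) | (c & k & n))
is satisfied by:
  {c: False, k: False, n: False}
  {n: True, c: False, k: False}
  {n: True, k: True, c: False}
  {c: True, k: False, n: False}


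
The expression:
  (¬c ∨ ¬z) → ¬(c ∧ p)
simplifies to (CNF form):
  z ∨ ¬c ∨ ¬p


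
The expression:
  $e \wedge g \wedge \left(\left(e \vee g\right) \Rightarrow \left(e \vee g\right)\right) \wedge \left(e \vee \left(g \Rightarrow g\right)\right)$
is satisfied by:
  {e: True, g: True}


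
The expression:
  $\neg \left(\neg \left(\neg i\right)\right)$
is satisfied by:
  {i: False}


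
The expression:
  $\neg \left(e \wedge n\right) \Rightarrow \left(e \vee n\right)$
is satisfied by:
  {n: True, e: True}
  {n: True, e: False}
  {e: True, n: False}


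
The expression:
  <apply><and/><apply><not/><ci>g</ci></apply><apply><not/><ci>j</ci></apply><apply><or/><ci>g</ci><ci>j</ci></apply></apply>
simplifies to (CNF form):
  <false/>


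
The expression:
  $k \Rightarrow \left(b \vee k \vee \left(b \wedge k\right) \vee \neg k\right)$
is always true.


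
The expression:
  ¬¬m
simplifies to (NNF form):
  m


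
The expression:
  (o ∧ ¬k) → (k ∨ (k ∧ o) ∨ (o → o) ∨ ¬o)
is always true.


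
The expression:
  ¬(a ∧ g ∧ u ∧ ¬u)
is always true.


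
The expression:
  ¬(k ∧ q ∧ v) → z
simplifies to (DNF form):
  z ∨ (k ∧ q ∧ v)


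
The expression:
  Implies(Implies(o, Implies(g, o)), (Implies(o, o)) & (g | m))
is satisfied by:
  {m: True, g: True}
  {m: True, g: False}
  {g: True, m: False}


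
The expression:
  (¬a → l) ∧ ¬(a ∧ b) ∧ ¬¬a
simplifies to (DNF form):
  a ∧ ¬b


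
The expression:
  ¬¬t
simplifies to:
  t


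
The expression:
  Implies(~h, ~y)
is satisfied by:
  {h: True, y: False}
  {y: False, h: False}
  {y: True, h: True}


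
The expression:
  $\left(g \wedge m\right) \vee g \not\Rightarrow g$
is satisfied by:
  {m: True, g: True}


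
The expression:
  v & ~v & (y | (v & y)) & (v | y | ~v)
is never true.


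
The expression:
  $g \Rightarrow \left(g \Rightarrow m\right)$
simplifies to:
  $m \vee \neg g$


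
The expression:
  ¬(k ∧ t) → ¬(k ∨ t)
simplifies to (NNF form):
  (k ∧ t) ∨ (¬k ∧ ¬t)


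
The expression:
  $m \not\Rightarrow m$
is never true.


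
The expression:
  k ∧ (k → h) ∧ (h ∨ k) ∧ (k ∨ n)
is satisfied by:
  {h: True, k: True}


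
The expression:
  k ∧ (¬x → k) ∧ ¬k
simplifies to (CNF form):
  False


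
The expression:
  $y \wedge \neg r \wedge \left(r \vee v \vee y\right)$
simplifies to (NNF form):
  $y \wedge \neg r$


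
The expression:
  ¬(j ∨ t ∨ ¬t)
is never true.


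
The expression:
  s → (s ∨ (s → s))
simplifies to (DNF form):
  True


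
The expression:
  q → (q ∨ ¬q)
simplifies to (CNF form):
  True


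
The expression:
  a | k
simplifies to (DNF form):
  a | k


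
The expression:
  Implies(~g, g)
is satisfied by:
  {g: True}


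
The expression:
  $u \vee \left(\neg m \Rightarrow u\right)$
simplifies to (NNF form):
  $m \vee u$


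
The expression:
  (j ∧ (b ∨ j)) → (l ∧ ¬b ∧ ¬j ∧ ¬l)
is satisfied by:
  {j: False}


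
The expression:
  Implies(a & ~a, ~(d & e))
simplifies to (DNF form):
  True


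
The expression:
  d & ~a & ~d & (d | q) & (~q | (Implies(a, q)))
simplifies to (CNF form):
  False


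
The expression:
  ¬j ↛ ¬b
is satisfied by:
  {b: True, j: False}


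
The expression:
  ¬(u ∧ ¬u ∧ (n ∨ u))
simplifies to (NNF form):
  True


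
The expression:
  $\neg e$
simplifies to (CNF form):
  $\neg e$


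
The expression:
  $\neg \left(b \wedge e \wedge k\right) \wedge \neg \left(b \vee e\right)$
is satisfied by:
  {e: False, b: False}


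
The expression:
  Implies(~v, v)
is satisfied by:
  {v: True}


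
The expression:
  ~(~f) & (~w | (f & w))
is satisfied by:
  {f: True}


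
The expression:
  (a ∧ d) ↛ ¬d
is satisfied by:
  {a: True, d: True}


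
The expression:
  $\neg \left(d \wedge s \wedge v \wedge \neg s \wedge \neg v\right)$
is always true.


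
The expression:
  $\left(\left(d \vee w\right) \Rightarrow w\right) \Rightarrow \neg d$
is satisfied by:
  {w: False, d: False}
  {d: True, w: False}
  {w: True, d: False}


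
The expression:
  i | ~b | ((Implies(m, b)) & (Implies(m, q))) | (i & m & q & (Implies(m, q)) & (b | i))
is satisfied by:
  {i: True, q: True, m: False, b: False}
  {i: True, m: False, q: False, b: False}
  {q: True, i: False, m: False, b: False}
  {i: False, m: False, q: False, b: False}
  {b: True, i: True, q: True, m: False}
  {b: True, i: True, m: False, q: False}
  {b: True, q: True, i: False, m: False}
  {b: True, i: False, m: False, q: False}
  {i: True, m: True, q: True, b: False}
  {i: True, m: True, b: False, q: False}
  {m: True, q: True, b: False, i: False}
  {m: True, b: False, q: False, i: False}
  {i: True, m: True, b: True, q: True}
  {i: True, m: True, b: True, q: False}
  {m: True, b: True, q: True, i: False}


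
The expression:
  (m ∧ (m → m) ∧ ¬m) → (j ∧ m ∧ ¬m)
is always true.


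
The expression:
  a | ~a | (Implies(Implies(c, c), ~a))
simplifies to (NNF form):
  True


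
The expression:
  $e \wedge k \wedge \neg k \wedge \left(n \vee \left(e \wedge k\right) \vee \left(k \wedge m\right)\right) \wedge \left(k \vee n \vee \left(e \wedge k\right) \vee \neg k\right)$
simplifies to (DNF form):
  $\text{False}$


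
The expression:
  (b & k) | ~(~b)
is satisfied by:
  {b: True}


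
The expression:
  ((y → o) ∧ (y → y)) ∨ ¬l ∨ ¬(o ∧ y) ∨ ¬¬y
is always true.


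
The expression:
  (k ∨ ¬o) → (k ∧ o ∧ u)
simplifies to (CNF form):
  o ∧ (u ∨ ¬k)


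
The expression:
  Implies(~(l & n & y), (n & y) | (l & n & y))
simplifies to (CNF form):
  n & y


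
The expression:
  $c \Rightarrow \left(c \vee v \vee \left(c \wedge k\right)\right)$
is always true.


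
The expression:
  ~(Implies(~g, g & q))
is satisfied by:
  {g: False}


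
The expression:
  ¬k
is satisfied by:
  {k: False}


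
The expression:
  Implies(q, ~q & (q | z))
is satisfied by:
  {q: False}


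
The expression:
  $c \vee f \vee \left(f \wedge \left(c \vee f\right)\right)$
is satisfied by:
  {c: True, f: True}
  {c: True, f: False}
  {f: True, c: False}


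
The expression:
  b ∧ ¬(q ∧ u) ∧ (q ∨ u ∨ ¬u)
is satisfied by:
  {b: True, u: False, q: False}
  {b: True, q: True, u: False}
  {b: True, u: True, q: False}


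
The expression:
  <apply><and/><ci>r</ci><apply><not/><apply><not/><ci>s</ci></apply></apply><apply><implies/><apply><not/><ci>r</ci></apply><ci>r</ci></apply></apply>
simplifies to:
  <apply><and/><ci>r</ci><ci>s</ci></apply>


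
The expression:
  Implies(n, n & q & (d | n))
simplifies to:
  q | ~n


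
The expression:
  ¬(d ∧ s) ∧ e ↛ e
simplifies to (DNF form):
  False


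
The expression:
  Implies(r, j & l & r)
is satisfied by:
  {l: True, j: True, r: False}
  {l: True, j: False, r: False}
  {j: True, l: False, r: False}
  {l: False, j: False, r: False}
  {r: True, l: True, j: True}


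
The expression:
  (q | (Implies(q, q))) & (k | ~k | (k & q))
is always true.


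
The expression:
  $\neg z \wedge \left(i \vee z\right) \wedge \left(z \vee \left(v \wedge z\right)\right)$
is never true.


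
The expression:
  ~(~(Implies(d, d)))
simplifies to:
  True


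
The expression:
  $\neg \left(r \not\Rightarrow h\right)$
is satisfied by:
  {h: True, r: False}
  {r: False, h: False}
  {r: True, h: True}


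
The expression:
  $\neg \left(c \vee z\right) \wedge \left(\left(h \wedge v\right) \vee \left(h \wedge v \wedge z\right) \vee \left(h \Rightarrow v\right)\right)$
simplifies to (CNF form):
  $\neg c \wedge \neg z \wedge \left(v \vee \neg h\right)$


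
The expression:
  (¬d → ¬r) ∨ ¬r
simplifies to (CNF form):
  d ∨ ¬r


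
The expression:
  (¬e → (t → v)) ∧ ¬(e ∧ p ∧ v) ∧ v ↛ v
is never true.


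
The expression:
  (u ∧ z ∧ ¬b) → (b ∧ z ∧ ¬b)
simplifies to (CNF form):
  b ∨ ¬u ∨ ¬z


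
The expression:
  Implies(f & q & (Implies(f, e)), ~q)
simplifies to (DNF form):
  ~e | ~f | ~q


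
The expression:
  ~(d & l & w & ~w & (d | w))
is always true.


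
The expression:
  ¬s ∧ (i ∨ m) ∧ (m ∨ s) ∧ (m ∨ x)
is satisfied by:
  {m: True, s: False}


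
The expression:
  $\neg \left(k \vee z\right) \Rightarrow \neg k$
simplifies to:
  $\text{True}$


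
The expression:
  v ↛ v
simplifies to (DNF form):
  False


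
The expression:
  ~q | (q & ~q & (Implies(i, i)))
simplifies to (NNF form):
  ~q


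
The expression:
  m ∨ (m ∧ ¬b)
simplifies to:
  m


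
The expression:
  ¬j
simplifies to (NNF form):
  ¬j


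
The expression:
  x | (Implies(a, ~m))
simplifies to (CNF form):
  x | ~a | ~m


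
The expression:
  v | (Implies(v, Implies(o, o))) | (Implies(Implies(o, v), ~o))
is always true.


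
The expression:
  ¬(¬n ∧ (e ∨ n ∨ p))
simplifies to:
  n ∨ (¬e ∧ ¬p)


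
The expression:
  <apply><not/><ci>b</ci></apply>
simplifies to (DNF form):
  <apply><not/><ci>b</ci></apply>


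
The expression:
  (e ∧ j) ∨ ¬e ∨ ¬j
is always true.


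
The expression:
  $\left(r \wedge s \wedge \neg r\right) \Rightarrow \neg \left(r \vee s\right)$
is always true.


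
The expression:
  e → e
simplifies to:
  True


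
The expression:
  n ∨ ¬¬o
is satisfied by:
  {n: True, o: True}
  {n: True, o: False}
  {o: True, n: False}


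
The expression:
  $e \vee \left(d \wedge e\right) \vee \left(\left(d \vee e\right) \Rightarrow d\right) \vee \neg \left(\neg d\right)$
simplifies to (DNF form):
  $\text{True}$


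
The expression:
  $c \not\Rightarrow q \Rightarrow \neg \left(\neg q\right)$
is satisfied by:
  {q: True, c: False}
  {c: False, q: False}
  {c: True, q: True}


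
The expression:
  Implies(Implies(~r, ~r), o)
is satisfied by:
  {o: True}


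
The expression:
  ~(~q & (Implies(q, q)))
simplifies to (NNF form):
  q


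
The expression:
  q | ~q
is always true.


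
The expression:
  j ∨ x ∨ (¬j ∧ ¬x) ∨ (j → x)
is always true.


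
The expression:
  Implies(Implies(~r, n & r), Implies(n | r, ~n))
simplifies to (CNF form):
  ~n | ~r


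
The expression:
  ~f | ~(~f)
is always true.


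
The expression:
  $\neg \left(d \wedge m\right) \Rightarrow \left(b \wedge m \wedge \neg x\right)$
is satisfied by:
  {m: True, b: True, d: True, x: False}
  {m: True, d: True, x: False, b: False}
  {m: True, b: True, d: True, x: True}
  {m: True, d: True, x: True, b: False}
  {m: True, b: True, x: False, d: False}


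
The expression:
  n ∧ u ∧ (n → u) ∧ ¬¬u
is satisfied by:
  {u: True, n: True}


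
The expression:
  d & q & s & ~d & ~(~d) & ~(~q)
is never true.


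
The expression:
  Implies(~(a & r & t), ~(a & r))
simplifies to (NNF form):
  t | ~a | ~r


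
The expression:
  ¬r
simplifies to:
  ¬r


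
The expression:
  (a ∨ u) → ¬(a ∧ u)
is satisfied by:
  {u: False, a: False}
  {a: True, u: False}
  {u: True, a: False}


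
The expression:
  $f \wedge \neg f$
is never true.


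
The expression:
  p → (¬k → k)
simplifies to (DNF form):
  k ∨ ¬p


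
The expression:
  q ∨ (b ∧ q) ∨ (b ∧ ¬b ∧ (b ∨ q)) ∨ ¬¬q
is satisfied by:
  {q: True}


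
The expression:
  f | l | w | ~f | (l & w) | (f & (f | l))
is always true.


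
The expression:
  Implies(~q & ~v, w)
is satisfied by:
  {q: True, v: True, w: True}
  {q: True, v: True, w: False}
  {q: True, w: True, v: False}
  {q: True, w: False, v: False}
  {v: True, w: True, q: False}
  {v: True, w: False, q: False}
  {w: True, v: False, q: False}


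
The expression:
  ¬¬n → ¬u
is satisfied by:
  {u: False, n: False}
  {n: True, u: False}
  {u: True, n: False}


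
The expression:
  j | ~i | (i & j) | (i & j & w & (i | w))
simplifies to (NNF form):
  j | ~i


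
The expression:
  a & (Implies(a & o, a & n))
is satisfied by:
  {a: True, n: True, o: False}
  {a: True, o: False, n: False}
  {a: True, n: True, o: True}


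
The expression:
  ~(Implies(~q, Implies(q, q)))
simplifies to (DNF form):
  False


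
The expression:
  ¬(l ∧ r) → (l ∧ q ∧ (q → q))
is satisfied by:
  {r: True, q: True, l: True}
  {r: True, l: True, q: False}
  {q: True, l: True, r: False}


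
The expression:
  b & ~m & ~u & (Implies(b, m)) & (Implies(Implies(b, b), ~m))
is never true.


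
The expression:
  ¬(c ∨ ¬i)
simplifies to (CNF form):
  i ∧ ¬c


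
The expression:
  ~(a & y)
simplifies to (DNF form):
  ~a | ~y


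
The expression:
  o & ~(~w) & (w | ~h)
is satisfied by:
  {w: True, o: True}


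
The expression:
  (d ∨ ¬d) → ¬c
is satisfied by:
  {c: False}


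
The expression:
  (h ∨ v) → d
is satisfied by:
  {d: True, v: False, h: False}
  {d: True, h: True, v: False}
  {d: True, v: True, h: False}
  {d: True, h: True, v: True}
  {h: False, v: False, d: False}


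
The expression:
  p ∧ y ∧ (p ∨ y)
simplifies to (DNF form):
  p ∧ y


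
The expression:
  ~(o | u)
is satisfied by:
  {u: False, o: False}


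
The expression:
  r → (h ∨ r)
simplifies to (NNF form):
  True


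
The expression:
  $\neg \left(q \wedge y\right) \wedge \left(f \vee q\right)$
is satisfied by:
  {f: True, y: False, q: False}
  {q: True, f: True, y: False}
  {q: True, y: False, f: False}
  {f: True, y: True, q: False}


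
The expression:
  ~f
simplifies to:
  ~f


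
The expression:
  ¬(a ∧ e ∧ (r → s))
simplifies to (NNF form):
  (r ∧ ¬s) ∨ ¬a ∨ ¬e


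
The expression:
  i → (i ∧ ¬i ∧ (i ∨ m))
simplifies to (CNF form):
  ¬i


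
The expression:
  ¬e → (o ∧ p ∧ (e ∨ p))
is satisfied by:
  {e: True, p: True, o: True}
  {e: True, p: True, o: False}
  {e: True, o: True, p: False}
  {e: True, o: False, p: False}
  {p: True, o: True, e: False}


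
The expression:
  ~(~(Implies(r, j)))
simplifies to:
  j | ~r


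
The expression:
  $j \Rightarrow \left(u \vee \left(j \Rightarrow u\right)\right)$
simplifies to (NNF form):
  $u \vee \neg j$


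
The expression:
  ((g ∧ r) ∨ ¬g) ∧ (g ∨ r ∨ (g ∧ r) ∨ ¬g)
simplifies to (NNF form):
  r ∨ ¬g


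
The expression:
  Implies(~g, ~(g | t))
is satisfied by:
  {g: True, t: False}
  {t: False, g: False}
  {t: True, g: True}


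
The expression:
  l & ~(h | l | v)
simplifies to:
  False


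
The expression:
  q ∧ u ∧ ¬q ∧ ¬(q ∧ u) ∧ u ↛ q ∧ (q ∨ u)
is never true.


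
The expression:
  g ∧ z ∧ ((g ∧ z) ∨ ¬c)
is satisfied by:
  {z: True, g: True}


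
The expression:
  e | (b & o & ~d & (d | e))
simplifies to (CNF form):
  e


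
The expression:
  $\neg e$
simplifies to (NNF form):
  $\neg e$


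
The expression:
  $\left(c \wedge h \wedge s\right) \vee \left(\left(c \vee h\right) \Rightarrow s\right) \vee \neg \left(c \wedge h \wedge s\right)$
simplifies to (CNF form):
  $\text{True}$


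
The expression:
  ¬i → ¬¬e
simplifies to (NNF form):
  e ∨ i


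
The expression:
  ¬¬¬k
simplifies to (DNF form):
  ¬k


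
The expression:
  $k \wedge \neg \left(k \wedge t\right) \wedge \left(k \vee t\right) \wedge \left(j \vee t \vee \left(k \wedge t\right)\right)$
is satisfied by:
  {j: True, k: True, t: False}


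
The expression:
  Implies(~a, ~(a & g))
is always true.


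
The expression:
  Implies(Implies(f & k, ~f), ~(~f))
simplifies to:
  f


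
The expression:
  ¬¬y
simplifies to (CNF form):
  y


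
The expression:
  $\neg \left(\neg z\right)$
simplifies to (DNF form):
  $z$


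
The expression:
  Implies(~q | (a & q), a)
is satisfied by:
  {a: True, q: True}
  {a: True, q: False}
  {q: True, a: False}


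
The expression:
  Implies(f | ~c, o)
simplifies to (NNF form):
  o | (c & ~f)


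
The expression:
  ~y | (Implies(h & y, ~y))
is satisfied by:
  {h: False, y: False}
  {y: True, h: False}
  {h: True, y: False}


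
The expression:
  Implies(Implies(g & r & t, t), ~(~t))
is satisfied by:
  {t: True}


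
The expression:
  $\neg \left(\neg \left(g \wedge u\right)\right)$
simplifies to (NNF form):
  $g \wedge u$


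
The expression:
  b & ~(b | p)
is never true.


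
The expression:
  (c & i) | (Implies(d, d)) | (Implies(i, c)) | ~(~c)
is always true.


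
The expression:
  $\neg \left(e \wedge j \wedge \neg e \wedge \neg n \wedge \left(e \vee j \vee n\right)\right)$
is always true.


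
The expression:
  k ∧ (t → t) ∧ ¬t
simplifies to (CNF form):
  k ∧ ¬t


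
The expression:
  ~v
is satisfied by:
  {v: False}


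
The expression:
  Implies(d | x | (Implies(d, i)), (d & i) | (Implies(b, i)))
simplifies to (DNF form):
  i | ~b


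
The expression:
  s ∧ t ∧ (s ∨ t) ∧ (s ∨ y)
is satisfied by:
  {t: True, s: True}


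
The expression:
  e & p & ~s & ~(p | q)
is never true.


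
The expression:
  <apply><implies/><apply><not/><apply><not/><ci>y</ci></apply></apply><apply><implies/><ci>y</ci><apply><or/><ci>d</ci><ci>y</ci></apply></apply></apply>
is always true.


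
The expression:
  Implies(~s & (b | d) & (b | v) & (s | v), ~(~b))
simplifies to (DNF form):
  b | s | ~d | ~v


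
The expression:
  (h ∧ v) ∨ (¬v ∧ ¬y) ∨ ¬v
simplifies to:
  h ∨ ¬v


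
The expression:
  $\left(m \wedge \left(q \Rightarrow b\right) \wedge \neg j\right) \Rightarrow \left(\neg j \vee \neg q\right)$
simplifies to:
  $\text{True}$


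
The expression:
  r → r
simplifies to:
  True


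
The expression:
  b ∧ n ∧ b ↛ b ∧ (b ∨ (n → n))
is never true.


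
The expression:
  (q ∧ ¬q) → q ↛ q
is always true.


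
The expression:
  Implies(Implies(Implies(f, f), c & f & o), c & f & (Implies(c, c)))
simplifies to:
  True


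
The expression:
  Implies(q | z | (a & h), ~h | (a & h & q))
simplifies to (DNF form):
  ~h | (a & q) | (~a & ~q & ~z)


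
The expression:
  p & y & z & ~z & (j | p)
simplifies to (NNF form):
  False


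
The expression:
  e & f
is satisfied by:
  {e: True, f: True}


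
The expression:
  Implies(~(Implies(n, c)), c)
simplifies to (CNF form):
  c | ~n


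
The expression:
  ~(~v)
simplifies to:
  v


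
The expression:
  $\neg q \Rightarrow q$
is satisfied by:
  {q: True}


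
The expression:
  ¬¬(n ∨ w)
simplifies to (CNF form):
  n ∨ w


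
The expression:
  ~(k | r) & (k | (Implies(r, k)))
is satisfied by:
  {r: False, k: False}


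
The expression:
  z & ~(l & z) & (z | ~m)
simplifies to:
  z & ~l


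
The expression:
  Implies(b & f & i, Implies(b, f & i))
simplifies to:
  True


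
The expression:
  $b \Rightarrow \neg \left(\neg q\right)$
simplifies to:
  $q \vee \neg b$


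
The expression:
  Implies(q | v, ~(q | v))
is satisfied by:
  {q: False, v: False}


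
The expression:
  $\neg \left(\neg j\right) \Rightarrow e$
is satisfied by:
  {e: True, j: False}
  {j: False, e: False}
  {j: True, e: True}


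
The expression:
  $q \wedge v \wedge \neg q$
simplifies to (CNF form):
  $\text{False}$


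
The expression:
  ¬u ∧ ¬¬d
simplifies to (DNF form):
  d ∧ ¬u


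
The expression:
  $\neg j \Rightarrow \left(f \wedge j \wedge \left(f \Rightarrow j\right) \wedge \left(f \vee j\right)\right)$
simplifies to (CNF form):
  $j$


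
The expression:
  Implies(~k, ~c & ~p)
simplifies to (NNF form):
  k | (~c & ~p)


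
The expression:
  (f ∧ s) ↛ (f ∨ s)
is never true.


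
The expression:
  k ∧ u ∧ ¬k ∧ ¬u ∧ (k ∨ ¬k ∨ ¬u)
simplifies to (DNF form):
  False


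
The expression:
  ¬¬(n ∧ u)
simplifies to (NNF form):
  n ∧ u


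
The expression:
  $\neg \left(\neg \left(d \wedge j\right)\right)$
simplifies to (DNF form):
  $d \wedge j$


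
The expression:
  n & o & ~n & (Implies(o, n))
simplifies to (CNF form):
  False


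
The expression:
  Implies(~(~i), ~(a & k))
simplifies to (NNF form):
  ~a | ~i | ~k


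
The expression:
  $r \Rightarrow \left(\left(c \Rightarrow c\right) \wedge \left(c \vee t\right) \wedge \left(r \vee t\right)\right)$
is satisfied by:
  {t: True, c: True, r: False}
  {t: True, c: False, r: False}
  {c: True, t: False, r: False}
  {t: False, c: False, r: False}
  {r: True, t: True, c: True}
  {r: True, t: True, c: False}
  {r: True, c: True, t: False}


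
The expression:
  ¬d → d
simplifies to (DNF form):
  d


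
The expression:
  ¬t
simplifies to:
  ¬t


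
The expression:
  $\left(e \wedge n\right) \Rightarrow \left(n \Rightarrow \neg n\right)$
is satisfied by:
  {e: False, n: False}
  {n: True, e: False}
  {e: True, n: False}


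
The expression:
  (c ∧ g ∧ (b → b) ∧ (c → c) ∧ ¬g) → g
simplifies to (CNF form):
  True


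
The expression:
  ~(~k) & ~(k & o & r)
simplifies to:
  k & (~o | ~r)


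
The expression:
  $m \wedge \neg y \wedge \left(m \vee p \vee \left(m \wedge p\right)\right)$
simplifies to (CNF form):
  $m \wedge \neg y$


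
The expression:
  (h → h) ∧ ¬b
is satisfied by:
  {b: False}


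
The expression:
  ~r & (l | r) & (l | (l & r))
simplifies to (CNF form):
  l & ~r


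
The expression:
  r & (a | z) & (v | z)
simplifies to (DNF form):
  (r & z) | (a & r & v) | (a & r & z) | (r & v & z)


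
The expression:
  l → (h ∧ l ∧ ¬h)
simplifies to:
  ¬l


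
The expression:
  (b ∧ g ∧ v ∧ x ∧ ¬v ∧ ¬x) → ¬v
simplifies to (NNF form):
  True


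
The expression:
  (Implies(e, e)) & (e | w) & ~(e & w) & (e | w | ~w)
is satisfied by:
  {e: True, w: False}
  {w: True, e: False}


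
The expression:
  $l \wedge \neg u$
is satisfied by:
  {l: True, u: False}


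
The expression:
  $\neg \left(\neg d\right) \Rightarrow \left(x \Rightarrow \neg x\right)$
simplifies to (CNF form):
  $\neg d \vee \neg x$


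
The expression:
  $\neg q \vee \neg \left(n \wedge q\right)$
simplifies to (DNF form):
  $\neg n \vee \neg q$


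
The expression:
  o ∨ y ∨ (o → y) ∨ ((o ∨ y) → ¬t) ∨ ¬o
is always true.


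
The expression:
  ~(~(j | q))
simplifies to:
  j | q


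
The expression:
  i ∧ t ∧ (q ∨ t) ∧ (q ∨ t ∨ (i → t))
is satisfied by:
  {t: True, i: True}


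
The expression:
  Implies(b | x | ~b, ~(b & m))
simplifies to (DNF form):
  ~b | ~m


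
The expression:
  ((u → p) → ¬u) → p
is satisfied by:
  {p: True}


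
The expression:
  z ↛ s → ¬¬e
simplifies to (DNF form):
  e ∨ s ∨ ¬z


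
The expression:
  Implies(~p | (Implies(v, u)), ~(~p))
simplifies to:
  p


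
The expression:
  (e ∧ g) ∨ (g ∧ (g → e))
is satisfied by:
  {e: True, g: True}


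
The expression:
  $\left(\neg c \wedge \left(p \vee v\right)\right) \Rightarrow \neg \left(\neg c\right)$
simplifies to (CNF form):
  $\left(c \vee \neg p\right) \wedge \left(c \vee \neg v\right)$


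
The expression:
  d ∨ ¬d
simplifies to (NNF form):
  True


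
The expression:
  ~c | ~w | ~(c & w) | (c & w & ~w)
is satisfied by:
  {w: False, c: False}
  {c: True, w: False}
  {w: True, c: False}


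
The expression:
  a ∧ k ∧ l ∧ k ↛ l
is never true.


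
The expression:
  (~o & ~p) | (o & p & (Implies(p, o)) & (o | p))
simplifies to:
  (o & p) | (~o & ~p)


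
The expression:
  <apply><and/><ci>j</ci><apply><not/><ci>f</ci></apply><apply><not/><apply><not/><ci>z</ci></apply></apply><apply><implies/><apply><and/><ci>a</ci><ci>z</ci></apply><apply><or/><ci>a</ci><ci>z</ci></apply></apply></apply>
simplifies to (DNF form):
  <apply><and/><ci>j</ci><ci>z</ci><apply><not/><ci>f</ci></apply></apply>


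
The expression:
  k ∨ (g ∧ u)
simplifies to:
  k ∨ (g ∧ u)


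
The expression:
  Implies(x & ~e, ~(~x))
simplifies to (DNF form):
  True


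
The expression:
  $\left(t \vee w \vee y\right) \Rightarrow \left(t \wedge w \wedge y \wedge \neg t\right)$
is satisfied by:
  {y: False, w: False, t: False}


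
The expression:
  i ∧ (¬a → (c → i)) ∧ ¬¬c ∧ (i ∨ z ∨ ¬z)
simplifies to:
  c ∧ i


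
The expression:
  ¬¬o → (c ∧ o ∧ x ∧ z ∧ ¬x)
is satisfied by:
  {o: False}


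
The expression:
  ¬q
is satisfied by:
  {q: False}


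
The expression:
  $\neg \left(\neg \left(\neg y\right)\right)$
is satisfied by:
  {y: False}


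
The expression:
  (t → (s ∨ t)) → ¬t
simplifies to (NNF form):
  ¬t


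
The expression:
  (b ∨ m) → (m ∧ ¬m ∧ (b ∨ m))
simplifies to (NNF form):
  ¬b ∧ ¬m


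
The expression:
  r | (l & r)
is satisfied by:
  {r: True}


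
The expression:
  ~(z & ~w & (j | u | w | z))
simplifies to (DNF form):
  w | ~z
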